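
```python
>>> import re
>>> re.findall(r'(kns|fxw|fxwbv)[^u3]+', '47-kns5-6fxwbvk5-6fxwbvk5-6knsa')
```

['kns']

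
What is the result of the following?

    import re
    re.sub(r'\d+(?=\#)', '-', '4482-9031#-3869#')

'4482--#--#'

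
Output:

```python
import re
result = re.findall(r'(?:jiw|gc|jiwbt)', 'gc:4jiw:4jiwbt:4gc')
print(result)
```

Alternation isn't longest-match — the leftmost alternative that fits at this position is chosen.
Walking the string: at [0:2] → 'gc'; at [4:7] → 'jiw'; at [9:12] → 'jiw'; at [16:18] → 'gc'.
With no groups in the pattern, `findall` gives back each whole match — 4 here.

['gc', 'jiw', 'jiw', 'gc']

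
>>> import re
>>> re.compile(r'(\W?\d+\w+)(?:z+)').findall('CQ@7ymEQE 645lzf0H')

`findall` collects group 1 from the one match (1 total).

[' 645l']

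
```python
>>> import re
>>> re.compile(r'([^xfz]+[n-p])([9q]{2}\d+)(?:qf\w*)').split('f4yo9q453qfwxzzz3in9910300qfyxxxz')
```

Because the pattern has a capturing group, `split` also inserts each captured text between the pieces.

['f', '4yo', '9q453', '']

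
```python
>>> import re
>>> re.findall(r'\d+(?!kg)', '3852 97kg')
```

['3852', '9']

The negative lookaround is zero-width — it rules out positions where the adjacent text would match, without consuming anything.
Scanning left to right: at [0:4] → '3852'; at [5:6] → '9'.
No capturing groups, so `findall` returns the 2 full match strings.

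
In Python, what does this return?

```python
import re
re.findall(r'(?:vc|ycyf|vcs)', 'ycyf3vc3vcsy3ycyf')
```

Branches in `(...|...)` are attempted left-to-right; the first branch that allows the whole pattern to succeed is taken.
`findall` yields the raw match text (4 of them) because the pattern has no groups.

['ycyf', 'vc', 'vc', 'ycyf']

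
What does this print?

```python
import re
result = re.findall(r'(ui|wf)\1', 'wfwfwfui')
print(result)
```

['wf']

`\1` is not a pattern — it's the concrete string captured by group 1, re-applied verbatim.
Scanning left to right: at [0:4] match 'wfwf', group 1 = 'wf'.
With a single group, `findall` returns only what that group captured — 1 item.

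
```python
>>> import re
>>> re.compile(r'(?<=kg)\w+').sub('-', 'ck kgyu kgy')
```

'ck kg- kg-'

Lookahead/lookbehind check context without consuming it, so the matched span excludes the asserted characters.
Matches: at [5:7] → 'yu'; at [10:11] → 'y'.
Each match is replaced by '-'.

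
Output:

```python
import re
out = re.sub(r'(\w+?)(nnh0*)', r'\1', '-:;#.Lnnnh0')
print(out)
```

This matches one or more of a word character (lazy) (captured); then the literal 'nnh', then zero or more of a literal '0' (captured).
Matches: at [5:11] → 'Lnnnh0'.
The replacement refers to a captured group, so each match is rewritten using its own captured text.

-:;#.Ln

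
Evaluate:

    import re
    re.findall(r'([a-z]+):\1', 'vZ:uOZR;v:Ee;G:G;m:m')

`\1` is not a pattern — it's the concrete string captured by group 1, re-applied verbatim.
Scanning left to right: at [17:20] match 'm:m', group 1 = 'm'.
One capturing group, so `findall` returns just the captured substring from the one match — 1 in all.

['m']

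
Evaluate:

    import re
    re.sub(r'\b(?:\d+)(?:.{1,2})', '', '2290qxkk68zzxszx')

'kk68zzxszx'

This matches a word boundary (`\b`, zero-width); then one or more of a digit (non-capturing group); then 1 to 2 of any character (non-capturing group).
Matches: at [0:6] → '2290qx'.
Each match is replaced by ''.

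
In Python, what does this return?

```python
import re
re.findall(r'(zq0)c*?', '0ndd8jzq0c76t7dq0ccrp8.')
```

Pattern: the literal 'z', then the literal 'q0' (captured); then zero or more of a literal 'c' (lazy).
Matches: at [6:9] match 'zq0', group 1 = 'zq0'.
Because there's exactly one group, `findall` drops the full match and keeps group 1 from the one hit.

['zq0']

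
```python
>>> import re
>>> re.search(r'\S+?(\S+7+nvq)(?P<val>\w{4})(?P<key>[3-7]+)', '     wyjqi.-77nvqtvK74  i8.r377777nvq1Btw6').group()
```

'wyjqi.-77nvqtvK74'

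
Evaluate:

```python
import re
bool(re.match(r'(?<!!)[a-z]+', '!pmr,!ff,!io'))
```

Because the assertion is negative and zero-width, positions next to the forbidden text are skipped.
`match` is anchored at position 0; if the pattern doesn't fit there, it returns None.
Here position 0 doesn't satisfy it, so the call returns None, and `bool(None)` is False.

False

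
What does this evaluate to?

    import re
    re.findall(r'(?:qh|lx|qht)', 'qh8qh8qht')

`|` is ordered: at each position the engine commits to the first alternative that works.
With no groups in the pattern, `findall` gives back each whole match — 3 here.

['qh', 'qh', 'qh']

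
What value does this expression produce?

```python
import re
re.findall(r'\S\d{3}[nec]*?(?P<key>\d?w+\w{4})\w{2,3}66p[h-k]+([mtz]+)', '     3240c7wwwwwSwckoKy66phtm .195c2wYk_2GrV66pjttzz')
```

[('7wwwwwSwck', 'tm'), ('2wYk_2', 'ttzz')]

`findall` packs the 2 group values into a tuple for every match.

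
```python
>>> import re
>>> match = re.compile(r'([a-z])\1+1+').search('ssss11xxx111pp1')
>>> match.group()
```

A backreference is literal: `\1` must see the identical characters the first group matched.
`re.search` scans for the first position where the pattern succeeds.
The match spans [0:6] → 'ssss11'.
Captured: group 1 = 's'.

'ssss11'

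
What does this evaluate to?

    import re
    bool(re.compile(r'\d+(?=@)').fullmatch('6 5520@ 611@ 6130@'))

False

Because the assertion is zero-width, the text it checks is not consumed and won't appear in the result.
`re.fullmatch` requires the pattern to consume the entire string.
Here the pattern can't cover the whole string, so the call returns None, and `bool(None)` is False.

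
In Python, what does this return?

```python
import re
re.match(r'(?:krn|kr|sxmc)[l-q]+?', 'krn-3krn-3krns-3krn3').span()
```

`match` is anchored at position 0; if the pattern doesn't fit there, it returns None.
The match spans [0:3] → 'krn'.

(0, 3)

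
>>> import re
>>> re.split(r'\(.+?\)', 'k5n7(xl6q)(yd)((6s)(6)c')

['k5n7', '', '', '', 'c']

Lazy quantifiers expand one character at a time until the remainder of the pattern can match.
Matches to split on: at [4:10] → '(xl6q)'; at [10:14] → '(yd)'; at [14:19] → '((6s)'; at [19:22] → '(6)'.
`split` removes every match and returns the 5 fragments in between.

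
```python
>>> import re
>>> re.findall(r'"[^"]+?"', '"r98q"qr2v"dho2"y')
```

Scanning left to right: at [0:6] → '"r98q"'; at [10:16] → '"dho2"'.
No capturing groups, so `findall` returns the 2 full match strings.

['"r98q"', '"dho2"']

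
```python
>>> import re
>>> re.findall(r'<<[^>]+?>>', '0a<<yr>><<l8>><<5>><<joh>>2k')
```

`findall` yields the raw match text (4 of them) because the pattern has no groups.

['<<yr>>', '<<l8>>', '<<5>>', '<<joh>>']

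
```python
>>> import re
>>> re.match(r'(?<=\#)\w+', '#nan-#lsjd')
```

`re.match` only tries the pattern at the start of the string.
Here position 0 doesn't satisfy it, so the call returns None.

None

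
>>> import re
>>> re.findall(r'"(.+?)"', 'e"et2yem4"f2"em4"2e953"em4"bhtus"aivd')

['et2yem4', 'em4', 'em4']

Because the quantifier is non-greedy, it stops expanding at the earliest point where the rest of the pattern can succeed.
Matches: at [1:10] match '"et2yem4"', group 1 = 'et2yem4'; at [12:17] match '"em4"', group 1 = 'em4'; at [22:27] match '"em4"', group 1 = 'em4'.
One capturing group, so `findall` returns just the captured substring from each match — 3 in all.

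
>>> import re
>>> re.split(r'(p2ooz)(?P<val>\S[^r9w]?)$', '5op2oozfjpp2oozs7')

['5op2oozfjp', 'p2ooz', 's7', '']

The group in the pattern means `split` returns the separators' captures alongside the pieces.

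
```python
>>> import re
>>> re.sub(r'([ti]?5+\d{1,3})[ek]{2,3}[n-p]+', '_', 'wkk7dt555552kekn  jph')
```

'wkk7d_  jph'

Every occurrence is swapped for '_'.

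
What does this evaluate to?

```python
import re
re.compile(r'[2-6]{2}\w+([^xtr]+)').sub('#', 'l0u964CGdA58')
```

Each match is replaced by '#'.

'l0u9#'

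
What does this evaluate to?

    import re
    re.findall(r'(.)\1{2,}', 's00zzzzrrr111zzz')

`\1` is not a pattern — it's the concrete string captured by group 1, re-applied verbatim.
Scanning left to right: at [3:7] match 'zzzz', group 1 = 'z'; at [7:10] match 'rrr', group 1 = 'r'; at [10:13] match '111', group 1 = '1'; at [13:16] match 'zzz', group 1 = 'z'.
With a single group, `findall` returns only what that group captured — 4 items.

['z', 'r', '1', 'z']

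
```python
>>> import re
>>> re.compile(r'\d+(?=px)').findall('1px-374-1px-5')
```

['1', '1']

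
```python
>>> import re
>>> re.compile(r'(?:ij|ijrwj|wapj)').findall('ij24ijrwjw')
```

['ij', 'ij']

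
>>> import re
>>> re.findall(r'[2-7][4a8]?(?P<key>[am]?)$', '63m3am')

['m']

The pattern matches a character in [2-7], then optionally one of [4a8]; then optionally one of [am] (captured as 'key'); then anchored at the end.
Walking the string: at [3:6] match '3am', group 1 = 'm'.
Because there's exactly one group, `findall` drops the full match and keeps group 1 from the one hit.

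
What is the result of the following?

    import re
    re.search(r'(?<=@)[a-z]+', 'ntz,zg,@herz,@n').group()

'herz'

The positive lookaround only admits positions where the adjacent text matches; those characters stay outside the span.
`re.search` scans for the first position where the pattern succeeds.
The match spans [8:12] → 'herz'.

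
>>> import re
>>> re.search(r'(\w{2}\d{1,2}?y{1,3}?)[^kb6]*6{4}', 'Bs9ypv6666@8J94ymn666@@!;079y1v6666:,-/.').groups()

('Bs9y',)

The match spans [0:10] → 'Bs9ypv6666'.
Captured: group 1 = 'Bs9y'.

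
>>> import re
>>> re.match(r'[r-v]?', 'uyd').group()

'u'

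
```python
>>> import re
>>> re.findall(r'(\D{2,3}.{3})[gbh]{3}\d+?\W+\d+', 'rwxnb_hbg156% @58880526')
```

['rwxnb_']

Pattern: 2 to 3 of a non-digit, then exactly 3 of any character (captured); then exactly 3 of one of [gbh], then one or more of a digit (lazy), then one or more of a non-word character; then one or more of a digit.
Walking the string: at [0:23] match 'rwxnb_hbg156% @58880526', group 1 = 'rwxnb_'.
With a single group, `findall` returns only what that group captured — 1 item.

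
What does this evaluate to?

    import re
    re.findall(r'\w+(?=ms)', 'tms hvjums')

The positive lookaround only admits positions where the adjacent text matches; those characters stay outside the span.
Since nothing is captured, `findall` lists the 2 matched substrings directly.

['t', 'hvju']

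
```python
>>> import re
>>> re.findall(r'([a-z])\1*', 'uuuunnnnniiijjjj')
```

A backreference is literal: `\1` must see the identical characters the first group matched.
Matches: at [0:4] match 'uuuu', group 1 = 'u'; at [4:9] match 'nnnnn', group 1 = 'n'; at [9:12] match 'iii', group 1 = 'i'; at [12:16] match 'jjjj', group 1 = 'j'.
Because there's exactly one group, `findall` drops the full match and keeps group 1 from each hit.

['u', 'n', 'i', 'j']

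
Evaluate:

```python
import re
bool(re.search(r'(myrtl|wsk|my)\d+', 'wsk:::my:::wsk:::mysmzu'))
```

False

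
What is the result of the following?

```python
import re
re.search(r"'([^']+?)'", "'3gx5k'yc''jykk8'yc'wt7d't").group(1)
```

'3gx5k'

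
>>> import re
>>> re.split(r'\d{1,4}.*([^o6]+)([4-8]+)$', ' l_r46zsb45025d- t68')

Because the pattern has a capturing group, `split` also inserts each captured text between the pieces.

[' l_r', 't', '68', '']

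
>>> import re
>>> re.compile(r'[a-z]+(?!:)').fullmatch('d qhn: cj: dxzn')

A negative assertion filters positions out without eating any characters.
`re.fullmatch` requires the pattern to consume the entire string.
Here the pattern can't cover the whole string, so the call returns None.

None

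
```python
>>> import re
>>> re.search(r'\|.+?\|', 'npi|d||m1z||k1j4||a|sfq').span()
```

(3, 6)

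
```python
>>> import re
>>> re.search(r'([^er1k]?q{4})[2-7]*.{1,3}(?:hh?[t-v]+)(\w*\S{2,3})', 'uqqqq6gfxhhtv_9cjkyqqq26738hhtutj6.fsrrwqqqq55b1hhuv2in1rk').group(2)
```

'_9cjkyqqq26738hhtutj6.fs'

The pattern matches optionally any character except [er1k], then exactly 4 of a literal 'q' (captured); then zero or more of a character in [2-7], then 1 to 3 of any character; then a literal 'h', then optionally the literal 'h', then one or more of a character in [t-v] (non-capturing group); then zero or more of a word character, then 2 to 3 of a non-whitespace character (captured).
Unlike `match`, `search` isn't anchored — it looks for the pattern anywhere in the string.
The match spans [0:37] → 'uqqqq6gfxhhtv_9cjkyqqq26738hhtutj6.fs'.
Captured: group 1 = 'uqqqq', group 2 = '_9cjkyqqq26738hhtutj6.fs'.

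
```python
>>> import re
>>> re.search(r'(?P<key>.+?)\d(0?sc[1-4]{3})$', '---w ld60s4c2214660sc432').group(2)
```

The match spans [0:24] → '---w ld60s4c2214660sc432'.
Captured: group 1 = '---w ld60s4c22146', group 2 = '0sc432'.

'0sc432'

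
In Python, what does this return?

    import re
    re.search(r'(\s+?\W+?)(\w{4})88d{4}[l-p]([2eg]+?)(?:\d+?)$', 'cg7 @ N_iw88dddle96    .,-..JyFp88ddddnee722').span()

(19, 44)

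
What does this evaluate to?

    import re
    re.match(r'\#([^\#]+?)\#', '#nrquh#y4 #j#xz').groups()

`re.match` only tries the pattern at the start of the string.
The match spans [0:7] → '#nrquh#'.
Captured: group 1 = 'nrquh'.

('nrquh',)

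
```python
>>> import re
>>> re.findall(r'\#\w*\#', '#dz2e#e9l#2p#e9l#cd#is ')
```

['#dz2e#', '#2p#', '#cd#']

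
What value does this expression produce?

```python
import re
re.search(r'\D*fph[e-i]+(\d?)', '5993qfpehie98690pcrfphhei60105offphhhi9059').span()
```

(16, 26)

Pattern: zero or more of a non-digit, then the literal 'fph', then one or more of a character in [e-i]; then optionally a digit (captured).
`search` walks the string left to right and returns the first match it finds.
The match spans [16:26] → 'pcrfphhei6'.
Captured: group 1 = '6'.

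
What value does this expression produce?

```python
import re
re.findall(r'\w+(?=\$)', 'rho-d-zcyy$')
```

['zcyy']

The positive lookaround only admits positions where the adjacent text matches; those characters stay outside the span.
Scanning left to right: at [6:10] → 'zcyy'.
With no groups in the pattern, `findall` gives back each whole match — 1 here.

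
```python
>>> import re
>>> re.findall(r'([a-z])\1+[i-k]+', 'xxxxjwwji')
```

['x', 'w']

After group 1 captures some text, `\1` only succeeds where that same text appears again.
One capturing group, so `findall` returns just the captured substring from each match — 2 in all.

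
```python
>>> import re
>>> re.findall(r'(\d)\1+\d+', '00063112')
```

['0']

The backreference `\1` re-matches whatever the first group consumed, character for character.
One capturing group, so `findall` returns just the captured substring from the one match — 1 in all.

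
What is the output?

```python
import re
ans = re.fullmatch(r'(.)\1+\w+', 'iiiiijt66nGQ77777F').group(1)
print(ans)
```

i

The backreference `\1` re-matches whatever the first group consumed, character for character.
`re.fullmatch` is like wrapping the pattern in `^…$` (in single-line mode).
The match spans [0:18] → 'iiiiijt66nGQ77777F'.
Captured: group 1 = 'i'.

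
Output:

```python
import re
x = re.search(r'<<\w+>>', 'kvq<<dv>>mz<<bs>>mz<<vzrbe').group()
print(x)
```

<<dv>>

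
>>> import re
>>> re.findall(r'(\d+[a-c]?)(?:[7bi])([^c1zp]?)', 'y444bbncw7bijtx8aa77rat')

[('444b', 'n'), ('7b', 'j'), ('7', 'r')]

This matches one or more of a digit, then optionally a character in [a-c] (captured); then one of [7bi] (non-capturing group); then optionally any character except [c1zp] (captured).
2 groups means each result is a tuple of 2 captured strings — 3 here.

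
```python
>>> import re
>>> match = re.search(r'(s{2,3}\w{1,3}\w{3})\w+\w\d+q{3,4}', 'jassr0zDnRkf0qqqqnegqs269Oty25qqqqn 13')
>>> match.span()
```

This matches 2 to 3 of the literal 's', then 1 to 3 of a word character, then exactly 3 of a word character (captured); then one or more of a word character; then a word character, then one or more of a digit, then 3 to 4 of the literal 'q'.
`re.search` tries every starting position until one works.
The match spans [2:34] → 'ssr0zDnRkf0qqqqnegqs269Oty25qqqq'.
Captured: group 1 = 'ssr0zDnR'.

(2, 34)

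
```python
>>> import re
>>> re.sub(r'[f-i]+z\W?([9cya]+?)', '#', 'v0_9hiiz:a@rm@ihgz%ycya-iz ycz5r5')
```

'v0_9#@rm@#cya-#cz5r5'

This matches one or more of a character in [f-i]; then the literal 'z', then optionally a non-word character; then one or more of one of [9cya] (lazy) (captured).
Matches: at [4:10] → 'hiiz:a'; at [14:20] → 'ihgz%y'; at [24:28] → 'iz y'.
`sub` substitutes '#' at each match site.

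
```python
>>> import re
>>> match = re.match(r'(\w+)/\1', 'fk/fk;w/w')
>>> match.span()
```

`re.match` won't scan ahead — the pattern has to work from the very first character.
The match spans [0:5] → 'fk/fk'.

(0, 5)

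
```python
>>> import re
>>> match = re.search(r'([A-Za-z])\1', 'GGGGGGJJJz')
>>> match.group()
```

'GG'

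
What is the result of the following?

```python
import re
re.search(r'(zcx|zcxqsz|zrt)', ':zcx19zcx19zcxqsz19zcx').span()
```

`re.search` scans for the first position where the pattern succeeds.
The match spans [1:4] → 'zcx'.
Captured: group 1 = 'zcx'.

(1, 4)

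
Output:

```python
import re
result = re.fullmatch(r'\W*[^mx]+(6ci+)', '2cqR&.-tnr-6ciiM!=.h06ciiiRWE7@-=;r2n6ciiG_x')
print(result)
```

None

Pattern: zero or more of a non-word character, then one or more of any character except [mx]; then the literal '6c', then one or more of the literal 'i' (captured).
`re.fullmatch` is like wrapping the pattern in `^…$` (in single-line mode).
Here the pattern can't cover the whole string, so the call returns None.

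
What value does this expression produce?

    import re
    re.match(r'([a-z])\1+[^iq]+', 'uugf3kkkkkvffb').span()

(0, 14)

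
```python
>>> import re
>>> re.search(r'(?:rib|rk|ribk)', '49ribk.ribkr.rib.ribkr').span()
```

(2, 5)

The regex engine tests alternatives in the order written; an earlier branch that matches wins even if a later one would match more.
`re.search` scans for the first position where the pattern succeeds.
The match spans [2:5] → 'rib'.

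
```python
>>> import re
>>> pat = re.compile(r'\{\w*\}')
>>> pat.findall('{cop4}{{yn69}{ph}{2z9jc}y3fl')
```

['{cop4}', '{yn69}', '{ph}', '{2z9jc}']

No capturing groups, so `findall` returns the 4 full match strings.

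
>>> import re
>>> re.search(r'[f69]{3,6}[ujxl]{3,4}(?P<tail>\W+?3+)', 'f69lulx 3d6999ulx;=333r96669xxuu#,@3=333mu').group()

Pattern: 3 to 6 of one of [f69], then 3 to 4 of one of [ujxl]; then one or more of a non-word character (lazy), then one or more of the literal '3' (captured as 'tail').
`search` walks the string left to right and returns the first match it finds.
The match spans [0:9] → 'f69lulx 3'.
Captured: group 1 = ' 3'.

'f69lulx 3'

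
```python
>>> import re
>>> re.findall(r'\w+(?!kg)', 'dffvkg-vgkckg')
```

A negative assertion filters positions out without eating any characters.
Scanning left to right: at [0:6] → 'dffvkg'; at [7:13] → 'vgkckg'.
`findall` yields the raw match text (2 of them) because the pattern has no groups.

['dffvkg', 'vgkckg']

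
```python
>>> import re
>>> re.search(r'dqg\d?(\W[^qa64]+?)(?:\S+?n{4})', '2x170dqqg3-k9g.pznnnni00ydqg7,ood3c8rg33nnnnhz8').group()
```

'dqg7,ood3c8rg33nnnn'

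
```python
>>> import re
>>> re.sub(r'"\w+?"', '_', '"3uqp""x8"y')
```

'__y'

Matches: at [0:6] → '"3uqp"'; at [6:10] → '"x8"'.
Every occurrence is swapped for '_'.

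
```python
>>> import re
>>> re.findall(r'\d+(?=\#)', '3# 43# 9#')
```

['3', '43', '9']

The lookaround is zero-width — it requires the adjacent text to match without consuming it, so the asserted text isn't part of the match.
`findall` yields the raw match text (3 of them) because the pattern has no groups.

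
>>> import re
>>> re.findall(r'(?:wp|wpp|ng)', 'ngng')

`findall` yields the raw match text (2 of them) because the pattern has no groups.

['ng', 'ng']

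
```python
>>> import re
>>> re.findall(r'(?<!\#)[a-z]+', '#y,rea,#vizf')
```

['rea', 'izf']

The negative lookahead/lookbehind blocks any match where the forbidden context is present.
With no groups in the pattern, `findall` gives back each whole match — 2 here.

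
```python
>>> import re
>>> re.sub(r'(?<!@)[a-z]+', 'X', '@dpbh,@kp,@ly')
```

'@dX,@kX,@lX'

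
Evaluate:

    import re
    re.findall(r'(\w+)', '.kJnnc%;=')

The pattern matches one or more of a word character (captured).
Walking the string: at [1:6] match 'kJnnc', group 1 = 'kJnnc'.
Because there's exactly one group, `findall` drops the full match and keeps group 1 from the one hit.

['kJnnc']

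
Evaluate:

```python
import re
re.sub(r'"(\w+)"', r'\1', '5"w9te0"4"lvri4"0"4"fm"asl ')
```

'5w9te04lvri404fm"asl '

Each match is replaced using the text its own group 1 captured.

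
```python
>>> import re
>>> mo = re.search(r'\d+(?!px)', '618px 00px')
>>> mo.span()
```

(0, 2)

Because the assertion is negative and zero-width, positions next to the forbidden text are skipped.
The match spans [0:2] → '61'.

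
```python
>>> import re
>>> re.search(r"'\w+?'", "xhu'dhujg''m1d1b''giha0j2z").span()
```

(3, 10)

`re.search` tries every starting position until one works.
The match spans [3:10] → "'dhujg'".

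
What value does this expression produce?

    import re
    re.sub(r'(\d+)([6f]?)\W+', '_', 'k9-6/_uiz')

The pattern matches one or more of a digit (captured); then optionally one of [6f] (captured); then one or more of a non-word character.
Every occurrence is swapped for '_'.

'k___uiz'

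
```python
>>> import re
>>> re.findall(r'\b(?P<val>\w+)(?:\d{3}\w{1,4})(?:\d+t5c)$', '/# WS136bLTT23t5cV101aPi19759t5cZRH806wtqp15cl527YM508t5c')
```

`findall` collects group 1 from the one match (1 total).

['WS136bLTT23t5cV101aPi19759t5cZRH806wtqp15cl']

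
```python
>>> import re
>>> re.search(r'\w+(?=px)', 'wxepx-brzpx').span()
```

(0, 3)

The positive lookaround only admits positions where the adjacent text matches; those characters stay outside the span.
`re.search` scans for the first position where the pattern succeeds.
The match spans [0:3] → 'wxe'.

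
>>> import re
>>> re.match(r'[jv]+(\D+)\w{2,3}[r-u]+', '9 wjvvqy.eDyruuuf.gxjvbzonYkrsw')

None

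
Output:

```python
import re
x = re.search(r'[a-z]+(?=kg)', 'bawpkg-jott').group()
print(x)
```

bawp

Lookahead/lookbehind check context without consuming it, so the matched span excludes the asserted characters.
`re.search` tries every starting position until one works.
The match spans [0:4] → 'bawp'.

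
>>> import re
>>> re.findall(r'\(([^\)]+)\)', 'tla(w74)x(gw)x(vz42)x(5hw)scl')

['w74', 'gw', 'vz42', '5hw']

With a single group, `findall` returns only what that group captured — 4 items.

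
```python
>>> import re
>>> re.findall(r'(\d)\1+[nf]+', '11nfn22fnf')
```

`\1` is not a pattern — it's the concrete string captured by group 1, re-applied verbatim.
Matches: at [0:5] match '11nfn', group 1 = '1'; at [5:10] match '22fnf', group 1 = '2'.
Because there's exactly one group, `findall` drops the full match and keeps group 1 from each hit.

['1', '2']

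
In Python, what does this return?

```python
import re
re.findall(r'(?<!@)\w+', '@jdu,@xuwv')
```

`(?!…)`/`(?<!…)` only lets a position through if the neighbouring text does NOT match; no characters are consumed.
Matches: at [2:4] → 'du'; at [7:10] → 'uwv'.
No capturing groups, so `findall` returns the 2 full match strings.

['du', 'uwv']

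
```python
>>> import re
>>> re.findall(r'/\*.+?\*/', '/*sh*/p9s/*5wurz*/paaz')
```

['/*sh*/', '/*5wurz*/']

With the lazy modifier that quantifier settles for the fewest repetitions that let the rest of the pattern succeed (the atoms after it are unaffected and can still be greedy).
Scanning left to right: at [0:6] → '/*sh*/'; at [9:18] → '/*5wurz*/'.
Since nothing is captured, `findall` lists the 2 matched substrings directly.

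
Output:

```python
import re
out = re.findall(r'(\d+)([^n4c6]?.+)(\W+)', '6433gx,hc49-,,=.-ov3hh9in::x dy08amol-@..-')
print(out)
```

[('6433', 'gx,hc49-,,=.-ov3hh9in::x dy08amol-@..', '-')]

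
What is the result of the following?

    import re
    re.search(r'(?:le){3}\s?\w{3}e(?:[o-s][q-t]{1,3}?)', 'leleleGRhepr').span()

(0, 12)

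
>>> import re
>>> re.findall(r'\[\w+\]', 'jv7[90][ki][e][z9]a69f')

['[90]', '[ki]', '[e]', '[z9]']

Scanning left to right: at [3:7] → '[90]'; at [7:11] → '[ki]'; at [11:14] → '[e]'; at [14:18] → '[z9]'.
No capturing groups, so `findall` returns the 4 full match strings.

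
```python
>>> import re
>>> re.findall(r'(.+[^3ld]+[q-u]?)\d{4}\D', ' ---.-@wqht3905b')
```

[' ---.-@wqht']

The pattern matches one or more of any character, then one or more of any character except [3ld], then optionally a character in [q-u] (captured); then exactly 4 of a digit, then a non-digit.
Walking the string: at [0:16] match ' ---.-@wqht3905b', group 1 = ' ---.-@wqht'.
One capturing group, so `findall` returns just the captured substring from the one match — 1 in all.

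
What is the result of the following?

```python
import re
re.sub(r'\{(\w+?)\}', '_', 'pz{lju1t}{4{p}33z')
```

'pz_{4_33z'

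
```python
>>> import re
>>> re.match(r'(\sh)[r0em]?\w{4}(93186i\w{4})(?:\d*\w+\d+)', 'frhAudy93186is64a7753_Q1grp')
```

The pattern matches whitespace, then a literal 'h' (captured); then optionally one of [r0em], then exactly 4 of a word character; then the literal '931', then the literal '86i', then exactly 4 of a word character (captured); then zero or more of a digit, then one or more of a word character, then one or more of a digit (non-capturing group).
`match` is anchored at position 0; if the pattern doesn't fit there, it returns None.
Here the string doesn't start with a match, so the call returns None.

None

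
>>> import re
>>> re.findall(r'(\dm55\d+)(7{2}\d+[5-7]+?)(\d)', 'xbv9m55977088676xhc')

[('9m559', '7708867', '6')]

Pattern: a digit, then the literal 'm55', then one or more of a digit (captured); then exactly 2 of a literal '7', then one or more of a digit, then one or more of a character in [5-7] (lazy) (captured); then a digit (captured).
Walking the string: at [3:16] match '9m55977088676', groups = ('9m559', '7708867', '6').
`findall` packs the 3 group values into a tuple for every match.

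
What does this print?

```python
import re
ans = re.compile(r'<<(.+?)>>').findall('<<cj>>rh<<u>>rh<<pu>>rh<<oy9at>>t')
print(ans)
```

['cj', 'u', 'pu', 'oy9at']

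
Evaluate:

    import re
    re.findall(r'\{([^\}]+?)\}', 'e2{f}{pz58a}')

Scanning left to right: at [2:5] match '{f}', group 1 = 'f'; at [5:12] match '{pz58a}', group 1 = 'pz58a'.
Because there's exactly one group, `findall` drops the full match and keeps group 1 from each hit.

['f', 'pz58a']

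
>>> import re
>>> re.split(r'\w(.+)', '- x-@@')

['- ', '-@@', '']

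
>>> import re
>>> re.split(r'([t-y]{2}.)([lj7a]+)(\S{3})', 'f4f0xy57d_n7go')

['f4f0', 'xy5', '7', 'd_n', '7go']

`re.split` interleaves the captured-group text with the surrounding fragments.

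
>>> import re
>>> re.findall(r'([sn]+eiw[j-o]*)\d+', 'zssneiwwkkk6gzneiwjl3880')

['neiwjl']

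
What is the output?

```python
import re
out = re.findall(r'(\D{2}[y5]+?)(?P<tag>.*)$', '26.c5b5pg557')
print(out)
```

The pattern matches exactly 2 of a non-digit, then one or more of one of [y5] (lazy) (captured); then zero or more of any character (captured as 'tag'); then anchored at the end.
Scanning left to right: at [2:12] match '.c5b5pg557', groups = ('.c5', 'b5pg557').
`findall` packs the 2 group values into a tuple for every match.

[('.c5', 'b5pg557')]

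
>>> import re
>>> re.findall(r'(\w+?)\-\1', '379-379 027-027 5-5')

['379', '027', '5']

After group 1 captures some text, `\1` only succeeds where that same text appears again.
Because there's exactly one group, `findall` drops the full match and keeps group 1 from each hit.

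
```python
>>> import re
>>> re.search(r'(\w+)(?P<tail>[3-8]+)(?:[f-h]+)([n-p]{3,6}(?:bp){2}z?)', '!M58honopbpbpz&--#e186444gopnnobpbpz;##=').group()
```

'M58honopbpbpz'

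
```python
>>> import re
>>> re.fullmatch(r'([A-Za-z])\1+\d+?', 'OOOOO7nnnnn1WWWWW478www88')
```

None

For `fullmatch`, every character of the input must be accounted for by the pattern.
Here there's no way to consume every character, so the call returns None.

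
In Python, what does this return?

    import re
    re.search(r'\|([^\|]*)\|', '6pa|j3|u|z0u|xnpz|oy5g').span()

(3, 7)

The match spans [3:7] → '|j3|'.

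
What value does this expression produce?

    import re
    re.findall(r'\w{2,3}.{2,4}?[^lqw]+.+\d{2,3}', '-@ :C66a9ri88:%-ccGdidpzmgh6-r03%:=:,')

['C66a9ri88:%-ccGdidpzmgh6-r03']

Pattern: 2 to 3 of a word character, then 2 to 4 of any character (lazy); then one or more of any character except [lqw], then one or more of any character, then 2 to 3 of a digit.
Matches: at [4:32] → 'C66a9ri88:%-ccGdidpzmgh6-r03'.
`findall` yields the raw match text (1 of them) because the pattern has no groups.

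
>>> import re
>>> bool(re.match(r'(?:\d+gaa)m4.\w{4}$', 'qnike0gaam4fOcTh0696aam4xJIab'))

False

The pattern matches one or more of a digit, then the literal 'gaa' (non-capturing group); then the literal 'm4', then any character, then exactly 4 of a word character; then anchored at the end.
`re.match` won't scan ahead — the pattern has to work from the very first character.
Here the string doesn't start with a match, so the call returns None, and `bool(None)` is False.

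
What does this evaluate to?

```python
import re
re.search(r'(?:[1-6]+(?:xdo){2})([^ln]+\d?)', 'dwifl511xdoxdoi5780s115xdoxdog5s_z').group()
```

The match spans [5:34] → '511xdoxdoi5780s115xdoxdog5s_z'.

'511xdoxdoi5780s115xdoxdog5s_z'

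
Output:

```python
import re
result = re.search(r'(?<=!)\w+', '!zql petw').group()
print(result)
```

zql

The lookaround is zero-width — it requires the adjacent text to match without consuming it, so the asserted text isn't part of the match.
`re.search` tries every starting position until one works.
The match spans [1:4] → 'zql'.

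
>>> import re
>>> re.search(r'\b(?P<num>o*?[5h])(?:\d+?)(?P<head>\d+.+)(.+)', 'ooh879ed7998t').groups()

This matches a word boundary (`\b`, zero-width); then zero or more of a literal 'o' (lazy), then one of [5h] (captured as 'num'); then one or more of a digit (lazy) (non-capturing group); then one or more of a digit, then one or more of any character (captured as 'head'); then one or more of any character (captured).
`re.search` tries every starting position until one works.
The match spans [0:13] → 'ooh879ed7998t'.
Captured: group 1 = 'ooh', group 2 = '79ed7998', group 3 = 't'.

('ooh', '79ed7998', 't')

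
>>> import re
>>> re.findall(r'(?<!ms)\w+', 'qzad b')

A negative assertion filters positions out without eating any characters.
Matches: at [0:4] → 'qzad'; at [5:6] → 'b'.
With no groups in the pattern, `findall` gives back each whole match — 2 here.

['qzad', 'b']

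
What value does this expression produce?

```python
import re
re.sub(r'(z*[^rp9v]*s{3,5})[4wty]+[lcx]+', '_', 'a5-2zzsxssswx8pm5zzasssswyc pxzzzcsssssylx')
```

'_8p_ p_'

The pattern matches zero or more of the literal 'z', then zero or more of any character except [rp9v], then 3 to 5 of a literal 's' (captured); then one or more of one of [4wty], then one or more of one of [lcx].
Matches: at [0:13] → 'a5-2zzsxssswx'; at [15:27] → 'm5zzasssswyc'; at [29:42] → 'xzzzcsssssylx'.
Each match is replaced by '_'.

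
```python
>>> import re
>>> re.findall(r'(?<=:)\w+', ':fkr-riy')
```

['fkr']

The lookaround is zero-width — it requires the adjacent text to match without consuming it, so the asserted text isn't part of the match.
Matches: at [1:4] → 'fkr'.
Since nothing is captured, `findall` lists the 1 matched substring directly.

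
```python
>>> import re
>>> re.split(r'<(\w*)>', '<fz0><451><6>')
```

['', 'fz0', '', '451', '', '6', '']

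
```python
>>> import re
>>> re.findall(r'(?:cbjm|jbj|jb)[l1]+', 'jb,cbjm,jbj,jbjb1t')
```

['jb1']

Walking the string: at [14:17] → 'jb1'.
`findall` yields the raw match text (1 of them) because the pattern has no groups.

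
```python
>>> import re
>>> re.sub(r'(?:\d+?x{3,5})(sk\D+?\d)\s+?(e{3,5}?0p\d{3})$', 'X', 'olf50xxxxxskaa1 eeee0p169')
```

'olfX'

This matches one or more of a digit (lazy), then 3 to 5 of the literal 'x' (non-capturing group); then the literal 'sk', then one or more of a non-digit (lazy), then a digit (captured); then one or more of whitespace (lazy); then 3 to 5 of the literal 'e' (lazy), then the literal '0p', then exactly 3 of a digit (captured); then anchored at the end.
`sub` substitutes 'X' at each match site.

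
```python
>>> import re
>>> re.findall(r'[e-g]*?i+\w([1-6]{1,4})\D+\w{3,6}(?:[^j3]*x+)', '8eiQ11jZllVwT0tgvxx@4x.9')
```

['11']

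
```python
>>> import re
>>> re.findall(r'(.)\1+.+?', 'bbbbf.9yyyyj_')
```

['b', 'y']

`\1` has to match the exact text group 1 already captured.
With a single group, `findall` returns only what that group captured — 2 items.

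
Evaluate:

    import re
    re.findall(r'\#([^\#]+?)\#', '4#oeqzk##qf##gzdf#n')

Scanning left to right: at [1:8] match '#oeqzk#', group 1 = 'oeqzk'; at [8:12] match '#qf#', group 1 = 'qf'; at [12:18] match '#gzdf#', group 1 = 'gzdf'.
Because there's exactly one group, `findall` drops the full match and keeps group 1 from each hit.

['oeqzk', 'qf', 'gzdf']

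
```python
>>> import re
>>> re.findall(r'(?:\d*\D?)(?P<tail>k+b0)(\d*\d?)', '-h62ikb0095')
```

[('kb0', '095')]

Pattern: zero or more of a digit, then optionally a non-digit (non-capturing group); then one or more of a literal 'k', then the literal 'b0' (captured as 'tail'); then zero or more of a digit, then optionally a digit (captured).
Scanning left to right: at [2:11] match '62ikb0095', groups = ('kb0', '095').
With 2 capturing groups, `findall` returns a 2-tuple per match.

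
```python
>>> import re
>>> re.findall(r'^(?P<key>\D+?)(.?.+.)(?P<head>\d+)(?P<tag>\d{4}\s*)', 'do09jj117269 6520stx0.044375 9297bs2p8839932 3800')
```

This matches anchored at the start of the string; then one or more of a non-digit (lazy) (captured as 'key'); then optionally any character, then one or more of any character, then any character (captured); then one or more of a digit (captured as 'head'); then exactly 4 of a digit, then zero or more of whitespace (captured as 'tag').
Walking the string: at [0:45] match 'do09jj117269 6520stx0.044375 9297bs2p8839932 ', groups = ('d', 'o09jj117269 6520stx0.044375 9297bs2p88', '3', '9932 ').
Multiple groups make `findall` return tuples — one 4-tuple for the one match.

[('d', 'o09jj117269 6520stx0.044375 9297bs2p88', '3', '9932 ')]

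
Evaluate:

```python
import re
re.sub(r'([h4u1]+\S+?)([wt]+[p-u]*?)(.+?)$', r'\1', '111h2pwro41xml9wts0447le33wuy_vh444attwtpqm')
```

With the lazy modifier that quantifier settles for the fewest repetitions that let the rest of the pattern succeed (the atoms after it are unaffected and can still be greedy).
The replacement refers to a captured group, so each match is rewritten using its own captured text.

'111h2p'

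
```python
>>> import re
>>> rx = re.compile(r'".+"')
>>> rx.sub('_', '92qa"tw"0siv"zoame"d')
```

Every occurrence is swapped for '_'.

'92qa_d'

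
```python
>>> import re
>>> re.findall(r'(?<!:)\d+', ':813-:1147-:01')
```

['13', '147', '1']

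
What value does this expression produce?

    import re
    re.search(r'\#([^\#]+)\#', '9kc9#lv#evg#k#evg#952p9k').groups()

`re.search` tries every starting position until one works.
The match spans [4:8] → '#lv#'.
Captured: group 1 = 'lv'.

('lv',)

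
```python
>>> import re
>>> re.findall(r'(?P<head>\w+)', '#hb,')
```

The pattern matches one or more of a word character (captured as 'head').
Scanning left to right: at [1:3] match 'hb', group 1 = 'hb'.
One capturing group, so `findall` returns just the captured substring from the one match — 1 in all.

['hb']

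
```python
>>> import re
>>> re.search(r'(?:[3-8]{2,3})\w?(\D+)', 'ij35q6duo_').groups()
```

('q',)

The match spans [2:5] → '35q'.
Captured: group 1 = 'q'.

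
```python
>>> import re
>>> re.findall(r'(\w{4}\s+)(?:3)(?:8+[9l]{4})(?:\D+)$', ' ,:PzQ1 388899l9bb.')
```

This matches exactly 4 of a word character, then one or more of whitespace (captured); then a literal '3' (non-capturing group); then one or more of a literal '8', then exactly 4 of one of [9l] (non-capturing group); then one or more of a non-digit (non-capturing group); then anchored at the end.
Matches: at [3:19] match 'PzQ1 388899l9bb.', group 1 = 'PzQ1 '.
With a single group, `findall` returns only what that group captured — 1 item.

['PzQ1 ']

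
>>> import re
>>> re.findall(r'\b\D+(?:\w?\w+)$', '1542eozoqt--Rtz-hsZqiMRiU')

['--Rtz-hsZqiMRiU']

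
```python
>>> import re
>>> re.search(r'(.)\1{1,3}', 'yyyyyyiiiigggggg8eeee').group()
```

'yyyy'

`\1` is not a pattern — it's the concrete string captured by group 1, re-applied verbatim.
`search` walks the string left to right and returns the first match it finds.
The match spans [0:4] → 'yyyy'.
Captured: group 1 = 'y'.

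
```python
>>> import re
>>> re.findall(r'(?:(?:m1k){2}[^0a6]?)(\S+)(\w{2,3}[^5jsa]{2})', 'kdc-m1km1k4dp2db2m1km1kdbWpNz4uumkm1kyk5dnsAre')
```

Pattern: the literal 'm1k' repeated 2 times, then optionally any character except [0a6] (non-capturing group); then one or more of a non-whitespace character (captured); then 2 to 3 of a word character, then exactly 2 of any character except [5jsa] (captured).
Walking the string: at [4:46] match 'm1km1k4dp2db2m1km1kdbWpNz4uumkm1kyk5dnsAre', groups = ('dp2db2m1km1kdbWpNz4uumkm1kyk5dn', 'sAre').
With 2 capturing groups, `findall` returns a 2-tuple per match.

[('dp2db2m1km1kdbWpNz4uumkm1kyk5dn', 'sAre')]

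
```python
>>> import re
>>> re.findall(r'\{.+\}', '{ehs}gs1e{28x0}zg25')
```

Walking the string: at [0:15] → '{ehs}gs1e{28x0}'.
Since nothing is captured, `findall` lists the 1 matched substring directly.

['{ehs}gs1e{28x0}']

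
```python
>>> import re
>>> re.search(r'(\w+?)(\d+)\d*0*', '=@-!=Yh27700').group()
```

'Yh27700'

The match spans [5:12] → 'Yh27700'.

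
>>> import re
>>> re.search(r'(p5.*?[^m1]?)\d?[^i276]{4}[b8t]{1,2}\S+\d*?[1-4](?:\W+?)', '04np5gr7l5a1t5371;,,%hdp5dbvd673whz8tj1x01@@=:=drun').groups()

('p5gr',)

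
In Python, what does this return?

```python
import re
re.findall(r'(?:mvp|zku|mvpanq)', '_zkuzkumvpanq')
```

['zku', 'zku', 'mvp']

`|` is ordered: at each position the engine commits to the first alternative that works.
Walking the string: at [1:4] → 'zku'; at [4:7] → 'zku'; at [7:10] → 'mvp'.
With no groups in the pattern, `findall` gives back each whole match — 3 here.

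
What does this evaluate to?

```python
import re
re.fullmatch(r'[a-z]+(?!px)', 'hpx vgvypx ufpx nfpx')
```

None

Because the assertion is negative and zero-width, positions next to the forbidden text are skipped.
`re.fullmatch` requires the pattern to consume the entire string.
Here there's no way to consume every character, so the call returns None.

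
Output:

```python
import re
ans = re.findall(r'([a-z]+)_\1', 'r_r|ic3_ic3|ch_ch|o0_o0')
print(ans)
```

The backreference `\1` re-matches whatever the first group consumed, character for character.
Matches: at [0:3] match 'r_r', group 1 = 'r'; at [12:17] match 'ch_ch', group 1 = 'ch'.
With a single group, `findall` returns only what that group captured — 2 items.

['r', 'ch']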